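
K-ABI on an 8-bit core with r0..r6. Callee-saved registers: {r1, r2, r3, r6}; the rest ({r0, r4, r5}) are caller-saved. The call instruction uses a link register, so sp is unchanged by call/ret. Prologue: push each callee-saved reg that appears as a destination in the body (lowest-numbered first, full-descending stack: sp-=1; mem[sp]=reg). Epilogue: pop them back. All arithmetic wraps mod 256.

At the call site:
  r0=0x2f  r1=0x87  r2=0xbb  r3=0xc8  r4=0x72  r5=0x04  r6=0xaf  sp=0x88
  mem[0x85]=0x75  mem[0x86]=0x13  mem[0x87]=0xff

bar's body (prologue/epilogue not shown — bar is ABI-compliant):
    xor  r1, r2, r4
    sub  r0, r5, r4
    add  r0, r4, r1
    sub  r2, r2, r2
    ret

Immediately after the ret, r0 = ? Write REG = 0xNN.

prologue: push r1 → mem[0x87]=0x87, sp=0x87
prologue: push r2 → mem[0x86]=0xbb, sp=0x86
body[0] xor  r1, r2, r4 → r1=0xc9
body[1] sub  r0, r5, r4 → r0=0x92
body[2] add  r0, r4, r1 → r0=0x3b
body[3] sub  r2, r2, r2 → r2=0x00
epilogue: pop r2=0xbb, sp=0x87
epilogue: pop r1=0x87, sp=0x88
r0 is caller-saved → body value

REG = 0x3b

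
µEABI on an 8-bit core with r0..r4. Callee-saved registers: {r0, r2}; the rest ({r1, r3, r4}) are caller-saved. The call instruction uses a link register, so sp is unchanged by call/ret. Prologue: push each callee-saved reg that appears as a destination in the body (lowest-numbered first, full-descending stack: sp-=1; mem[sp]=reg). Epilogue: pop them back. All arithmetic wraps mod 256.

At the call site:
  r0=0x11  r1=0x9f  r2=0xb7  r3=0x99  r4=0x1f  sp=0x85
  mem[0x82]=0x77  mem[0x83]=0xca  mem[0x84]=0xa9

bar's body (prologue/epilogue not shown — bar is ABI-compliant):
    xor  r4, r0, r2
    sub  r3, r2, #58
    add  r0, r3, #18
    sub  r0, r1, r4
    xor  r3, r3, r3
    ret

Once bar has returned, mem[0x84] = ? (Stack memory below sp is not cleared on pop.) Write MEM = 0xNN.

prologue: push r0 → mem[0x84]=0x11, sp=0x84
body[0] xor  r4, r0, r2 → r4=0xa6
body[1] sub  r3, r2, #58 → r3=0x7d
body[2] add  r0, r3, #18 → r0=0x8f
body[3] sub  r0, r1, r4 → r0=0xf9
body[4] xor  r3, r3, r3 → r3=0x00
epilogue: pop r0=0x11, sp=0x85
prologue pushed ['r0'] at ['0x84']

MEM = 0x11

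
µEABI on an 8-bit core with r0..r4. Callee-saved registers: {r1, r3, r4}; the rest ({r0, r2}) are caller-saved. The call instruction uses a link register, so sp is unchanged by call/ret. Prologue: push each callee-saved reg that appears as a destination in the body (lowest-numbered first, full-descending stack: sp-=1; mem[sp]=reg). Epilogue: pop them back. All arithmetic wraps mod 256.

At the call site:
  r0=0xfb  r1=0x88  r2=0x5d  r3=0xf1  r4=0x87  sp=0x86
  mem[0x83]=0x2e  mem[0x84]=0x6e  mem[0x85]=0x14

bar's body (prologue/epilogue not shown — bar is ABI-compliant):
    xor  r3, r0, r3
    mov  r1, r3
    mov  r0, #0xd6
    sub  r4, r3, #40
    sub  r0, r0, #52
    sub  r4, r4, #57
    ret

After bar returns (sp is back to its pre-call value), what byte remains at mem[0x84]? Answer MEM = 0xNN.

prologue: push r1 → mem[0x85]=0x88, sp=0x85
prologue: push r3 → mem[0x84]=0xf1, sp=0x84
prologue: push r4 → mem[0x83]=0x87, sp=0x83
body[0] xor  r3, r0, r3 → r3=0x0a
body[1] mov  r1, r3 → r1=0x0a
body[2] mov  r0, #0xd6 → r0=0xd6
body[3] sub  r4, r3, #40 → r4=0xe2
body[4] sub  r0, r0, #52 → r0=0xa2
body[5] sub  r4, r4, #57 → r4=0xa9
epilogue: pop r4=0x87, sp=0x84
epilogue: pop r3=0xf1, sp=0x85
epilogue: pop r1=0x88, sp=0x86
prologue pushed ['r1', 'r3', 'r4'] at ['0x85', '0x84', '0x83']

MEM = 0xf1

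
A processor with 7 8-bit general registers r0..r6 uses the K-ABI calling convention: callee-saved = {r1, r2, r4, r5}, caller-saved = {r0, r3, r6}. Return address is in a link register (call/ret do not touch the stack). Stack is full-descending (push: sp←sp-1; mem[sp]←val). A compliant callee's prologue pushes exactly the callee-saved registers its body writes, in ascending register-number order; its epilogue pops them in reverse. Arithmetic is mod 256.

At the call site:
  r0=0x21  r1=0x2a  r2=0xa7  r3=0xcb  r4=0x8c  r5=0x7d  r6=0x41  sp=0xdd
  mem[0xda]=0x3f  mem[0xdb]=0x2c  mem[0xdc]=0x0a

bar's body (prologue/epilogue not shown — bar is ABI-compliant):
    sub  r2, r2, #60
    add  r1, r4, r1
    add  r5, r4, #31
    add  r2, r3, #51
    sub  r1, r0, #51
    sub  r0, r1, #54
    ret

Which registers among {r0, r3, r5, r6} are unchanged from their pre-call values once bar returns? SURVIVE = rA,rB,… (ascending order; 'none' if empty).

SURVIVE = r3,r5,r6

prologue: push r1 → mem[0xdc]=0x2a, sp=0xdc
prologue: push r2 → mem[0xdb]=0xa7, sp=0xdb
prologue: push r5 → mem[0xda]=0x7d, sp=0xda
body[0] sub  r2, r2, #60 → r2=0x6b
body[1] add  r1, r4, r1 → r1=0xb6
body[2] add  r5, r4, #31 → r5=0xab
body[3] add  r2, r3, #51 → r2=0xfe
body[4] sub  r1, r0, #51 → r1=0xee
body[5] sub  r0, r1, #54 → r0=0xb8
epilogue: pop r5=0x7d, sp=0xdb
epilogue: pop r2=0xa7, sp=0xdc
epilogue: pop r1=0x2a, sp=0xdd
r0: caller-saved, written=True
r3: caller-saved, written=False
r5: callee-saved, written=True
r6: caller-saved, written=False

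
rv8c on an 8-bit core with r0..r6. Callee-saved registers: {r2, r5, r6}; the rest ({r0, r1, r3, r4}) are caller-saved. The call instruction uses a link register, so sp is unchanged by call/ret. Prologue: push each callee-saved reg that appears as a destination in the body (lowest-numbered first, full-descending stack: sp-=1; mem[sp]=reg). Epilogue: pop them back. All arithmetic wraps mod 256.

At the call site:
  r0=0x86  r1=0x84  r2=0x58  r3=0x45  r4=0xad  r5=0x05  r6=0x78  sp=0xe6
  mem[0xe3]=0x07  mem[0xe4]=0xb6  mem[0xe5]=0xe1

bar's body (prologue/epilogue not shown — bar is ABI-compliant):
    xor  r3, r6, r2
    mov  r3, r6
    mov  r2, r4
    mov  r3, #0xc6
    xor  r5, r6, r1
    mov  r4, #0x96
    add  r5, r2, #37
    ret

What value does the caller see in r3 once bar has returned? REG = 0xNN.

REG = 0xc6

prologue: push r2 → mem[0xe5]=0x58, sp=0xe5
prologue: push r5 → mem[0xe4]=0x05, sp=0xe4
body[0] xor  r3, r6, r2 → r3=0x20
body[1] mov  r3, r6 → r3=0x78
body[2] mov  r2, r4 → r2=0xad
body[3] mov  r3, #0xc6 → r3=0xc6
body[4] xor  r5, r6, r1 → r5=0xfc
body[5] mov  r4, #0x96 → r4=0x96
body[6] add  r5, r2, #37 → r5=0xd2
epilogue: pop r5=0x05, sp=0xe5
epilogue: pop r2=0x58, sp=0xe6
r3 is caller-saved → body value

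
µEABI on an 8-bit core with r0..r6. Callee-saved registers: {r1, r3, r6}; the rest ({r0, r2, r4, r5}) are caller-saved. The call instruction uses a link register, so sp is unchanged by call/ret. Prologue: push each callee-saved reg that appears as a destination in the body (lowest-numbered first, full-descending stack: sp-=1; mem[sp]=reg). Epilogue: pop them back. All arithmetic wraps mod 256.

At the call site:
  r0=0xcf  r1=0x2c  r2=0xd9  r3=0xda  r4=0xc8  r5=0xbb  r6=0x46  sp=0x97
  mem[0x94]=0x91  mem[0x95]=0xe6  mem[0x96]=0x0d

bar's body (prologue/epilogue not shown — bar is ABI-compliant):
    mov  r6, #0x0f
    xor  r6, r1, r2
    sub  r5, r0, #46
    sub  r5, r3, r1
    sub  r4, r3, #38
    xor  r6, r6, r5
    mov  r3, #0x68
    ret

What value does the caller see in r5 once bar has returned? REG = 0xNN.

prologue: push r3 → mem[0x96]=0xda, sp=0x96
prologue: push r6 → mem[0x95]=0x46, sp=0x95
body[0] mov  r6, #0x0f → r6=0x0f
body[1] xor  r6, r1, r2 → r6=0xf5
body[2] sub  r5, r0, #46 → r5=0xa1
body[3] sub  r5, r3, r1 → r5=0xae
body[4] sub  r4, r3, #38 → r4=0xb4
body[5] xor  r6, r6, r5 → r6=0x5b
body[6] mov  r3, #0x68 → r3=0x68
epilogue: pop r6=0x46, sp=0x96
epilogue: pop r3=0xda, sp=0x97
r5 is caller-saved → body value

REG = 0xae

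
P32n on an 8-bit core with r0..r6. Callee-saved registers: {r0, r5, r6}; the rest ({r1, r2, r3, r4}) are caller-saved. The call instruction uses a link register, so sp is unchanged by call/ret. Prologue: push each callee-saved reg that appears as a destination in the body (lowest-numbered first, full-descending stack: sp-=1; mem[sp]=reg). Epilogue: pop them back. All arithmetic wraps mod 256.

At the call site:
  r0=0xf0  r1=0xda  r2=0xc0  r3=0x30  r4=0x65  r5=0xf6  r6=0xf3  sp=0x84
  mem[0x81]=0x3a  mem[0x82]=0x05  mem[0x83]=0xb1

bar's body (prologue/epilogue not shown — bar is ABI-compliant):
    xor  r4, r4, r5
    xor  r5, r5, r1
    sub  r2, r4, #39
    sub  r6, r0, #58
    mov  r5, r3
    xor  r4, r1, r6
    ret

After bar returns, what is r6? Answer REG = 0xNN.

REG = 0xf3

prologue: push r5 → mem[0x83]=0xf6, sp=0x83
prologue: push r6 → mem[0x82]=0xf3, sp=0x82
body[0] xor  r4, r4, r5 → r4=0x93
body[1] xor  r5, r5, r1 → r5=0x2c
body[2] sub  r2, r4, #39 → r2=0x6c
body[3] sub  r6, r0, #58 → r6=0xb6
body[4] mov  r5, r3 → r5=0x30
body[5] xor  r4, r1, r6 → r4=0x6c
epilogue: pop r6=0xf3, sp=0x83
epilogue: pop r5=0xf6, sp=0x84
r6 is callee-saved → restored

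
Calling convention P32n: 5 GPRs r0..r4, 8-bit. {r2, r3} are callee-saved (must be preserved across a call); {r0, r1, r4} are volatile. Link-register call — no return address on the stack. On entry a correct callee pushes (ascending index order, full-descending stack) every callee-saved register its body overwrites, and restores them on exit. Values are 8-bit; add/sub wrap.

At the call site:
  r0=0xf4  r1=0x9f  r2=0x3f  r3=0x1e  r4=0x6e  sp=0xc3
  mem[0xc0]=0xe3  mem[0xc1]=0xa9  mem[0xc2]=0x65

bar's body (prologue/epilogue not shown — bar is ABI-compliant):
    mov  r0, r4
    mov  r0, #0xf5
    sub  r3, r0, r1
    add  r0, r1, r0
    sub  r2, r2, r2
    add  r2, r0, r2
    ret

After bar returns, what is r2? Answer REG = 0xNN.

REG = 0x3f

prologue: push r2 → mem[0xc2]=0x3f, sp=0xc2
prologue: push r3 → mem[0xc1]=0x1e, sp=0xc1
body[0] mov  r0, r4 → r0=0x6e
body[1] mov  r0, #0xf5 → r0=0xf5
body[2] sub  r3, r0, r1 → r3=0x56
body[3] add  r0, r1, r0 → r0=0x94
body[4] sub  r2, r2, r2 → r2=0x00
body[5] add  r2, r0, r2 → r2=0x94
epilogue: pop r3=0x1e, sp=0xc2
epilogue: pop r2=0x3f, sp=0xc3
r2 is callee-saved → restored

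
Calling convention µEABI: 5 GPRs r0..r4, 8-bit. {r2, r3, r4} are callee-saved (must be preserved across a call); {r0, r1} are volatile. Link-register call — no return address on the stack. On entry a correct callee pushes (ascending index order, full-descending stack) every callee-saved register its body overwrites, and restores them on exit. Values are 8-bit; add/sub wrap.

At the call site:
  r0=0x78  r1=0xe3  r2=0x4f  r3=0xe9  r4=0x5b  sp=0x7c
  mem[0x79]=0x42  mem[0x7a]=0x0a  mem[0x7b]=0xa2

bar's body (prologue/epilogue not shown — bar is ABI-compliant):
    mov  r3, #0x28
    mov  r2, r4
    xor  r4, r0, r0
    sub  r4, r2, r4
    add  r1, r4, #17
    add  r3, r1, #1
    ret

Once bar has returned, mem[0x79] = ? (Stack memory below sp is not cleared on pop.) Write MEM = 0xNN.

MEM = 0x5b

prologue: push r2 → mem[0x7b]=0x4f, sp=0x7b
prologue: push r3 → mem[0x7a]=0xe9, sp=0x7a
prologue: push r4 → mem[0x79]=0x5b, sp=0x79
body[0] mov  r3, #0x28 → r3=0x28
body[1] mov  r2, r4 → r2=0x5b
body[2] xor  r4, r0, r0 → r4=0x00
body[3] sub  r4, r2, r4 → r4=0x5b
body[4] add  r1, r4, #17 → r1=0x6c
body[5] add  r3, r1, #1 → r3=0x6d
epilogue: pop r4=0x5b, sp=0x7a
epilogue: pop r3=0xe9, sp=0x7b
epilogue: pop r2=0x4f, sp=0x7c
prologue pushed ['r2', 'r3', 'r4'] at ['0x7b', '0x7a', '0x79']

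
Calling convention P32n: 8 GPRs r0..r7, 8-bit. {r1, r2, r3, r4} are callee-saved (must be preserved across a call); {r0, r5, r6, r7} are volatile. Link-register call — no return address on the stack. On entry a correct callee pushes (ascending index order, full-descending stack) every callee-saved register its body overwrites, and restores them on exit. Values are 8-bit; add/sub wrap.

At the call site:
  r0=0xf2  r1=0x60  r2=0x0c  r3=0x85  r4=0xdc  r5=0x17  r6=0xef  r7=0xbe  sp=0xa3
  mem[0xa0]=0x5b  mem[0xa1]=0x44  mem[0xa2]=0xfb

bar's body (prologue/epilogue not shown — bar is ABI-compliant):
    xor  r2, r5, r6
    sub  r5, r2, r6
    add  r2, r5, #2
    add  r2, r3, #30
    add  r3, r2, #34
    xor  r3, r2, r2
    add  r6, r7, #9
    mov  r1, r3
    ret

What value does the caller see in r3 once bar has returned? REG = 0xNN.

REG = 0x85

prologue: push r1 -> mem[0xa2]=0x60, sp=0xa2
prologue: push r2 -> mem[0xa1]=0x0c, sp=0xa1
prologue: push r3 -> mem[0xa0]=0x85, sp=0xa0
body[0] xor  r2, r5, r6 -> r2=0xf8
body[1] sub  r5, r2, r6 -> r5=0x09
body[2] add  r2, r5, #2 -> r2=0x0b
body[3] add  r2, r3, #30 -> r2=0xa3
body[4] add  r3, r2, #34 -> r3=0xc5
body[5] xor  r3, r2, r2 -> r3=0x00
body[6] add  r6, r7, #9 -> r6=0xc7
body[7] mov  r1, r3 -> r1=0x00
epilogue: pop r3=0x85, sp=0xa1
epilogue: pop r2=0x0c, sp=0xa2
epilogue: pop r1=0x60, sp=0xa3
r3 is callee-saved -> restored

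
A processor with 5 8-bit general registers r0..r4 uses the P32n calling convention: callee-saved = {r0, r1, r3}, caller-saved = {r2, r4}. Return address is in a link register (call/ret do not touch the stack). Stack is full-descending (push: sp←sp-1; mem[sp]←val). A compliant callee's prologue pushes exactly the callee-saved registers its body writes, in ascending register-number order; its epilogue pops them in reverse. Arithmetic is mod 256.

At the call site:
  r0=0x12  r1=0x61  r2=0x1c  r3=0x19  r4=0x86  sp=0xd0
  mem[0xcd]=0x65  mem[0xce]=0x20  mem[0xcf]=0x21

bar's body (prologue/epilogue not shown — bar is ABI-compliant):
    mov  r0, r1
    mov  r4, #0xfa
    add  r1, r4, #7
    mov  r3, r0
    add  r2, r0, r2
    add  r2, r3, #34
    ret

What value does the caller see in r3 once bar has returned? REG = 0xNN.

REG = 0x19

prologue: push r0 -> mem[0xcf]=0x12, sp=0xcf
prologue: push r1 -> mem[0xce]=0x61, sp=0xce
prologue: push r3 -> mem[0xcd]=0x19, sp=0xcd
body[0] mov  r0, r1 -> r0=0x61
body[1] mov  r4, #0xfa -> r4=0xfa
body[2] add  r1, r4, #7 -> r1=0x01
body[3] mov  r3, r0 -> r3=0x61
body[4] add  r2, r0, r2 -> r2=0x7d
body[5] add  r2, r3, #34 -> r2=0x83
epilogue: pop r3=0x19, sp=0xce
epilogue: pop r1=0x61, sp=0xcf
epilogue: pop r0=0x12, sp=0xd0
r3 is callee-saved -> restored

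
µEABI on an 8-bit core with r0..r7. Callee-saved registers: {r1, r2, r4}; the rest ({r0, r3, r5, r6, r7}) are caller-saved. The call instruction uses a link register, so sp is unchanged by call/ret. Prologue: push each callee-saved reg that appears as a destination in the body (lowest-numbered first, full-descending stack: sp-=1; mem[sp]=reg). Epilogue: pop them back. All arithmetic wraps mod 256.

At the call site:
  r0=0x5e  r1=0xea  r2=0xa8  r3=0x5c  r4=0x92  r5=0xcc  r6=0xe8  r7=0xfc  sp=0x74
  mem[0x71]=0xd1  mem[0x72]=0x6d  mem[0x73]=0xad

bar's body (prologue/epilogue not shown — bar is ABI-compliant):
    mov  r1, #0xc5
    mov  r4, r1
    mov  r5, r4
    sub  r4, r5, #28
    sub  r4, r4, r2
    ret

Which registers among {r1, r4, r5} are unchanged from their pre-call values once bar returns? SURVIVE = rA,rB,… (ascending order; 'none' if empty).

SURVIVE = r1,r4

prologue: push r1 → mem[0x73]=0xea, sp=0x73
prologue: push r4 → mem[0x72]=0x92, sp=0x72
body[0] mov  r1, #0xc5 → r1=0xc5
body[1] mov  r4, r1 → r4=0xc5
body[2] mov  r5, r4 → r5=0xc5
body[3] sub  r4, r5, #28 → r4=0xa9
body[4] sub  r4, r4, r2 → r4=0x01
epilogue: pop r4=0x92, sp=0x73
epilogue: pop r1=0xea, sp=0x74
r1: callee-saved, written=True
r4: callee-saved, written=True
r5: caller-saved, written=True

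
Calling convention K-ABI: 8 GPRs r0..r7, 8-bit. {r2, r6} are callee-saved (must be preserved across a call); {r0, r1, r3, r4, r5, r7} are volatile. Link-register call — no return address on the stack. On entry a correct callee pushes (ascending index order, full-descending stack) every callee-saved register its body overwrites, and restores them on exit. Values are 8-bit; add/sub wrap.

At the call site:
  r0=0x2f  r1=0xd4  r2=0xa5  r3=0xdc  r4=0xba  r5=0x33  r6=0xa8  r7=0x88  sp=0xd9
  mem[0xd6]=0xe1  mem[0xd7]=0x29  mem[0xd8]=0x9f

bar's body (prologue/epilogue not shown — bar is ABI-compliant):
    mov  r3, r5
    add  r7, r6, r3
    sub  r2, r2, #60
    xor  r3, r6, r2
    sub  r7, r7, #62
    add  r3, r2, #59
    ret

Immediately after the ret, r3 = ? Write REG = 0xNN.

prologue: push r2 → mem[0xd8]=0xa5, sp=0xd8
body[0] mov  r3, r5 → r3=0x33
body[1] add  r7, r6, r3 → r7=0xdb
body[2] sub  r2, r2, #60 → r2=0x69
body[3] xor  r3, r6, r2 → r3=0xc1
body[4] sub  r7, r7, #62 → r7=0x9d
body[5] add  r3, r2, #59 → r3=0xa4
epilogue: pop r2=0xa5, sp=0xd9
r3 is caller-saved → body value

REG = 0xa4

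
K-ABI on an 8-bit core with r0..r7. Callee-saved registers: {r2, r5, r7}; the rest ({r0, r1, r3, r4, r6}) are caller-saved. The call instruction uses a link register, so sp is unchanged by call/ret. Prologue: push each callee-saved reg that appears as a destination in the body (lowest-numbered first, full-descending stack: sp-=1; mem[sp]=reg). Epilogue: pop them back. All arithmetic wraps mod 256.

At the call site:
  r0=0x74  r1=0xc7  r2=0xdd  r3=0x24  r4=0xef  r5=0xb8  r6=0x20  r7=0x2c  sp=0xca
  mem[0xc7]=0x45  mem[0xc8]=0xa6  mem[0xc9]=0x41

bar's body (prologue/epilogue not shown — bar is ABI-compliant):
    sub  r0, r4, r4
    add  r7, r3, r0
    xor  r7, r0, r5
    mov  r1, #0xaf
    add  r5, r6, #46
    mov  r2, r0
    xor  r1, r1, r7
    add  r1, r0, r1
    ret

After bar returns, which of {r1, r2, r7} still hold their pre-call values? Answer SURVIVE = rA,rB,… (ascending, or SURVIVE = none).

SURVIVE = r2,r7

prologue: push r2 → mem[0xc9]=0xdd, sp=0xc9
prologue: push r5 → mem[0xc8]=0xb8, sp=0xc8
prologue: push r7 → mem[0xc7]=0x2c, sp=0xc7
body[0] sub  r0, r4, r4 → r0=0x00
body[1] add  r7, r3, r0 → r7=0x24
body[2] xor  r7, r0, r5 → r7=0xb8
body[3] mov  r1, #0xaf → r1=0xaf
body[4] add  r5, r6, #46 → r5=0x4e
body[5] mov  r2, r0 → r2=0x00
body[6] xor  r1, r1, r7 → r1=0x17
body[7] add  r1, r0, r1 → r1=0x17
epilogue: pop r7=0x2c, sp=0xc8
epilogue: pop r5=0xb8, sp=0xc9
epilogue: pop r2=0xdd, sp=0xca
r1: caller-saved, written=True
r2: callee-saved, written=True
r7: callee-saved, written=True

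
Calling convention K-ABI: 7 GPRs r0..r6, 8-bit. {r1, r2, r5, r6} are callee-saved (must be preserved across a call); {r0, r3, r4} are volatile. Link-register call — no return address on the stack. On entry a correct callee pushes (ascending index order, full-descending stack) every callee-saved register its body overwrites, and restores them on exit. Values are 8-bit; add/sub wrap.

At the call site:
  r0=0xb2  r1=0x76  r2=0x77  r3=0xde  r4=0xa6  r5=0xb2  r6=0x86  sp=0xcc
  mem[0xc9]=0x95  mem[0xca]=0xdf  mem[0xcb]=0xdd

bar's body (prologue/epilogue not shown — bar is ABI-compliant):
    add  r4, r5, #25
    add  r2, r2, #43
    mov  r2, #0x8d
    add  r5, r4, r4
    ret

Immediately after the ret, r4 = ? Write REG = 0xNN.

prologue: push r2 → mem[0xcb]=0x77, sp=0xcb
prologue: push r5 → mem[0xca]=0xb2, sp=0xca
body[0] add  r4, r5, #25 → r4=0xcb
body[1] add  r2, r2, #43 → r2=0xa2
body[2] mov  r2, #0x8d → r2=0x8d
body[3] add  r5, r4, r4 → r5=0x96
epilogue: pop r5=0xb2, sp=0xcb
epilogue: pop r2=0x77, sp=0xcc
r4 is caller-saved → body value

REG = 0xcb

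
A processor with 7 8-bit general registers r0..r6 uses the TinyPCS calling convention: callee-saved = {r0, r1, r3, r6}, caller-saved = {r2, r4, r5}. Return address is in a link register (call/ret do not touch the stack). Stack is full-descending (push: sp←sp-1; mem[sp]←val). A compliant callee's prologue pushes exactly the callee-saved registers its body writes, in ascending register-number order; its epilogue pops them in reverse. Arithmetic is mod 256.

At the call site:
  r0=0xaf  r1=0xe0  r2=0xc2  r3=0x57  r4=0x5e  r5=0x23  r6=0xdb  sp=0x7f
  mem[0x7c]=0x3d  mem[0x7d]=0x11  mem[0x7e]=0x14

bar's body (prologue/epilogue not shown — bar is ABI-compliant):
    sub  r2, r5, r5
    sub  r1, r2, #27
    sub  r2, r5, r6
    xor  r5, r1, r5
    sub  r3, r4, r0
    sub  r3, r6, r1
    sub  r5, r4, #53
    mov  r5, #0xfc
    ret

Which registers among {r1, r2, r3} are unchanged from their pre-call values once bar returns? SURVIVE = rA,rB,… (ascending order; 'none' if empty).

prologue: push r1 → mem[0x7e]=0xe0, sp=0x7e
prologue: push r3 → mem[0x7d]=0x57, sp=0x7d
body[0] sub  r2, r5, r5 → r2=0x00
body[1] sub  r1, r2, #27 → r1=0xe5
body[2] sub  r2, r5, r6 → r2=0x48
body[3] xor  r5, r1, r5 → r5=0xc6
body[4] sub  r3, r4, r0 → r3=0xaf
body[5] sub  r3, r6, r1 → r3=0xf6
body[6] sub  r5, r4, #53 → r5=0x29
body[7] mov  r5, #0xfc → r5=0xfc
epilogue: pop r3=0x57, sp=0x7e
epilogue: pop r1=0xe0, sp=0x7f
r1: callee-saved, written=True
r2: caller-saved, written=True
r3: callee-saved, written=True

SURVIVE = r1,r3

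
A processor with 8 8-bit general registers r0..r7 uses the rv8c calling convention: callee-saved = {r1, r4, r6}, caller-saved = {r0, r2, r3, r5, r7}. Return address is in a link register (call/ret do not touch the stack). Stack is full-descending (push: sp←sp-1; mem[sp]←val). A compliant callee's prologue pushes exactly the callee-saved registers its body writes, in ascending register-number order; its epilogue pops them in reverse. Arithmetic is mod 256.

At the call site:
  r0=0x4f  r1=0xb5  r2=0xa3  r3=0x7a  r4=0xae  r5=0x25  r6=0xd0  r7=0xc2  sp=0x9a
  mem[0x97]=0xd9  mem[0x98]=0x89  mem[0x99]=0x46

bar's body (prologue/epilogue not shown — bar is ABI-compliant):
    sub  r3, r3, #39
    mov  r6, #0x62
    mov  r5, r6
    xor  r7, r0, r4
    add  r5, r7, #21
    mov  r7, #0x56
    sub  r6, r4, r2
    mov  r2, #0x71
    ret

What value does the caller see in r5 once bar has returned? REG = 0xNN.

REG = 0xf6

prologue: push r6 -> mem[0x99]=0xd0, sp=0x99
body[0] sub  r3, r3, #39 -> r3=0x53
body[1] mov  r6, #0x62 -> r6=0x62
body[2] mov  r5, r6 -> r5=0x62
body[3] xor  r7, r0, r4 -> r7=0xe1
body[4] add  r5, r7, #21 -> r5=0xf6
body[5] mov  r7, #0x56 -> r7=0x56
body[6] sub  r6, r4, r2 -> r6=0x0b
body[7] mov  r2, #0x71 -> r2=0x71
epilogue: pop r6=0xd0, sp=0x9a
r5 is caller-saved -> body value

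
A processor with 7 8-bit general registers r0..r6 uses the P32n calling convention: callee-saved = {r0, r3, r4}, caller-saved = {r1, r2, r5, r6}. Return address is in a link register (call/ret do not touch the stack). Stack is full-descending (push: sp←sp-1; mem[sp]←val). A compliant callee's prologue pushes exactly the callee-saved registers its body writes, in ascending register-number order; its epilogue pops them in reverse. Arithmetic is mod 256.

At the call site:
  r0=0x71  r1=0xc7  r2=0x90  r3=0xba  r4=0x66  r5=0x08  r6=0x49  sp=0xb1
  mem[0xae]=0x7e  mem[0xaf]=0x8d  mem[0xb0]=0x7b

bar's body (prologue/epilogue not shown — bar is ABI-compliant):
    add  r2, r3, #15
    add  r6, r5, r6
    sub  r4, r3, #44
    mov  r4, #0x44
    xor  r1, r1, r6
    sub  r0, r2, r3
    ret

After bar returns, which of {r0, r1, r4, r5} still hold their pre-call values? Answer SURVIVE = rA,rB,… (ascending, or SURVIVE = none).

SURVIVE = r0,r4,r5

prologue: push r0 -> mem[0xb0]=0x71, sp=0xb0
prologue: push r4 -> mem[0xaf]=0x66, sp=0xaf
body[0] add  r2, r3, #15 -> r2=0xc9
body[1] add  r6, r5, r6 -> r6=0x51
body[2] sub  r4, r3, #44 -> r4=0x8e
body[3] mov  r4, #0x44 -> r4=0x44
body[4] xor  r1, r1, r6 -> r1=0x96
body[5] sub  r0, r2, r3 -> r0=0x0f
epilogue: pop r4=0x66, sp=0xb0
epilogue: pop r0=0x71, sp=0xb1
r0: callee-saved, written=True
r1: caller-saved, written=True
r4: callee-saved, written=True
r5: caller-saved, written=False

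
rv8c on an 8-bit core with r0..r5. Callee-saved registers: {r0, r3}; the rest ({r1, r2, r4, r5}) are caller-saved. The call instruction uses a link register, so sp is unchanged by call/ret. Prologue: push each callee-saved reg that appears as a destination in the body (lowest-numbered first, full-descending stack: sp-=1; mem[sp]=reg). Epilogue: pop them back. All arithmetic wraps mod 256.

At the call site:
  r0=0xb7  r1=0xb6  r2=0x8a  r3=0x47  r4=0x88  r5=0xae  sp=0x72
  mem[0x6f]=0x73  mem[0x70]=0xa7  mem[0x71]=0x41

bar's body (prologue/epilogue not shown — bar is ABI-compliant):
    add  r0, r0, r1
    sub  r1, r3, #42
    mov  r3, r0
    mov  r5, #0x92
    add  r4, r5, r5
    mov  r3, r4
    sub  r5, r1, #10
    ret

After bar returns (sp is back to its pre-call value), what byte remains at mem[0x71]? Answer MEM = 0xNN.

MEM = 0xb7

prologue: push r0 → mem[0x71]=0xb7, sp=0x71
prologue: push r3 → mem[0x70]=0x47, sp=0x70
body[0] add  r0, r0, r1 → r0=0x6d
body[1] sub  r1, r3, #42 → r1=0x1d
body[2] mov  r3, r0 → r3=0x6d
body[3] mov  r5, #0x92 → r5=0x92
body[4] add  r4, r5, r5 → r4=0x24
body[5] mov  r3, r4 → r3=0x24
body[6] sub  r5, r1, #10 → r5=0x13
epilogue: pop r3=0x47, sp=0x71
epilogue: pop r0=0xb7, sp=0x72
prologue pushed ['r0', 'r3'] at ['0x71', '0x70']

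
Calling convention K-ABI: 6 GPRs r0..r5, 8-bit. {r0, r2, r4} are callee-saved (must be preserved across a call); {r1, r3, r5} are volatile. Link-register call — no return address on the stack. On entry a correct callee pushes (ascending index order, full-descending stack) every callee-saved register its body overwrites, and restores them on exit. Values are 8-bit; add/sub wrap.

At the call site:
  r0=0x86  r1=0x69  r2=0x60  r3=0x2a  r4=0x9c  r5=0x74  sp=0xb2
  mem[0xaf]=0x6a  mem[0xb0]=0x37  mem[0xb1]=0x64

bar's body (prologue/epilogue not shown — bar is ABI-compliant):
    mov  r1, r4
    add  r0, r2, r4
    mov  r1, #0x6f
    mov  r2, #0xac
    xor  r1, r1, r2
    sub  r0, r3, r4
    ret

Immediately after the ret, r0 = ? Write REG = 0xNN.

prologue: push r0 → mem[0xb1]=0x86, sp=0xb1
prologue: push r2 → mem[0xb0]=0x60, sp=0xb0
body[0] mov  r1, r4 → r1=0x9c
body[1] add  r0, r2, r4 → r0=0xfc
body[2] mov  r1, #0x6f → r1=0x6f
body[3] mov  r2, #0xac → r2=0xac
body[4] xor  r1, r1, r2 → r1=0xc3
body[5] sub  r0, r3, r4 → r0=0x8e
epilogue: pop r2=0x60, sp=0xb1
epilogue: pop r0=0x86, sp=0xb2
r0 is callee-saved → restored

REG = 0x86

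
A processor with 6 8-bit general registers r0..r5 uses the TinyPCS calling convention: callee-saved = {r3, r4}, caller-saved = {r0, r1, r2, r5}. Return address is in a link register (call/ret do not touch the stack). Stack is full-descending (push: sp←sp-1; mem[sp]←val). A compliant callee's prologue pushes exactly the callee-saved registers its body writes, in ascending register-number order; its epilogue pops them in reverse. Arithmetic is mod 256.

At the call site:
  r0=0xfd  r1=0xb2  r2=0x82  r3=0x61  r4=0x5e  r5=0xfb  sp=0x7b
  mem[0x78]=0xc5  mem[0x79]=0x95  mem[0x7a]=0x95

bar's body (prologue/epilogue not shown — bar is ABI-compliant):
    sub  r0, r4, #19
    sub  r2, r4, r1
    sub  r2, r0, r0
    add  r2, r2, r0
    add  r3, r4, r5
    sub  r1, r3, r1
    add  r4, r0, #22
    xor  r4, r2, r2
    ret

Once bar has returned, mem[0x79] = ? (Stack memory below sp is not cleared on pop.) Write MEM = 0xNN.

prologue: push r3 -> mem[0x7a]=0x61, sp=0x7a
prologue: push r4 -> mem[0x79]=0x5e, sp=0x79
body[0] sub  r0, r4, #19 -> r0=0x4b
body[1] sub  r2, r4, r1 -> r2=0xac
body[2] sub  r2, r0, r0 -> r2=0x00
body[3] add  r2, r2, r0 -> r2=0x4b
body[4] add  r3, r4, r5 -> r3=0x59
body[5] sub  r1, r3, r1 -> r1=0xa7
body[6] add  r4, r0, #22 -> r4=0x61
body[7] xor  r4, r2, r2 -> r4=0x00
epilogue: pop r4=0x5e, sp=0x7a
epilogue: pop r3=0x61, sp=0x7b
prologue pushed ['r3', 'r4'] at ['0x7a', '0x79']

MEM = 0x5e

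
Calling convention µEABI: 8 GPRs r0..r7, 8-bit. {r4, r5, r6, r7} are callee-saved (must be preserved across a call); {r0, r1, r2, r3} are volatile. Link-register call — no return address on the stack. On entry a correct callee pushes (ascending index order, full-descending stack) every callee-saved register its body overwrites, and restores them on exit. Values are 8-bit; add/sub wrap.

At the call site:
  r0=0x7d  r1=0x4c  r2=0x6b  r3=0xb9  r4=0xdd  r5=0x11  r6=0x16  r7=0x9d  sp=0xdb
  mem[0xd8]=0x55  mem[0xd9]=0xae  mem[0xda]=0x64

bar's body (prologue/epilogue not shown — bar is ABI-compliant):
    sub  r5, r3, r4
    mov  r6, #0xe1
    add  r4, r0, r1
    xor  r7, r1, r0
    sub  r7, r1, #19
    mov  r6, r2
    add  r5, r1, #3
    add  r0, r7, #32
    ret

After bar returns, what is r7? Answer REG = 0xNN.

prologue: push r4 → mem[0xda]=0xdd, sp=0xda
prologue: push r5 → mem[0xd9]=0x11, sp=0xd9
prologue: push r6 → mem[0xd8]=0x16, sp=0xd8
prologue: push r7 → mem[0xd7]=0x9d, sp=0xd7
body[0] sub  r5, r3, r4 → r5=0xdc
body[1] mov  r6, #0xe1 → r6=0xe1
body[2] add  r4, r0, r1 → r4=0xc9
body[3] xor  r7, r1, r0 → r7=0x31
body[4] sub  r7, r1, #19 → r7=0x39
body[5] mov  r6, r2 → r6=0x6b
body[6] add  r5, r1, #3 → r5=0x4f
body[7] add  r0, r7, #32 → r0=0x59
epilogue: pop r7=0x9d, sp=0xd8
epilogue: pop r6=0x16, sp=0xd9
epilogue: pop r5=0x11, sp=0xda
epilogue: pop r4=0xdd, sp=0xdb
r7 is callee-saved → restored

REG = 0x9d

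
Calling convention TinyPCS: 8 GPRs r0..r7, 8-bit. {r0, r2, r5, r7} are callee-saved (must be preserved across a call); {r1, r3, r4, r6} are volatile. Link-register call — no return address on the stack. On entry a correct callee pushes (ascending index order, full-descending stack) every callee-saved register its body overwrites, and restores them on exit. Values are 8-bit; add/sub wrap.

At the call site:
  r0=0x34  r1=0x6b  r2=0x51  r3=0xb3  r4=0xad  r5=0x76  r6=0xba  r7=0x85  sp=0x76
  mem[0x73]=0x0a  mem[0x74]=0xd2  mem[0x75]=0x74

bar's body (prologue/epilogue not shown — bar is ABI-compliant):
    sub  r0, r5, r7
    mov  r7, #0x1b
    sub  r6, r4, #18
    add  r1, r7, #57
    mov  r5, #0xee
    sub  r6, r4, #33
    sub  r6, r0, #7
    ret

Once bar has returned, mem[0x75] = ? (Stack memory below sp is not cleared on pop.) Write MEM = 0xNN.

MEM = 0x34

prologue: push r0 -> mem[0x75]=0x34, sp=0x75
prologue: push r5 -> mem[0x74]=0x76, sp=0x74
prologue: push r7 -> mem[0x73]=0x85, sp=0x73
body[0] sub  r0, r5, r7 -> r0=0xf1
body[1] mov  r7, #0x1b -> r7=0x1b
body[2] sub  r6, r4, #18 -> r6=0x9b
body[3] add  r1, r7, #57 -> r1=0x54
body[4] mov  r5, #0xee -> r5=0xee
body[5] sub  r6, r4, #33 -> r6=0x8c
body[6] sub  r6, r0, #7 -> r6=0xea
epilogue: pop r7=0x85, sp=0x74
epilogue: pop r5=0x76, sp=0x75
epilogue: pop r0=0x34, sp=0x76
prologue pushed ['r0', 'r5', 'r7'] at ['0x75', '0x74', '0x73']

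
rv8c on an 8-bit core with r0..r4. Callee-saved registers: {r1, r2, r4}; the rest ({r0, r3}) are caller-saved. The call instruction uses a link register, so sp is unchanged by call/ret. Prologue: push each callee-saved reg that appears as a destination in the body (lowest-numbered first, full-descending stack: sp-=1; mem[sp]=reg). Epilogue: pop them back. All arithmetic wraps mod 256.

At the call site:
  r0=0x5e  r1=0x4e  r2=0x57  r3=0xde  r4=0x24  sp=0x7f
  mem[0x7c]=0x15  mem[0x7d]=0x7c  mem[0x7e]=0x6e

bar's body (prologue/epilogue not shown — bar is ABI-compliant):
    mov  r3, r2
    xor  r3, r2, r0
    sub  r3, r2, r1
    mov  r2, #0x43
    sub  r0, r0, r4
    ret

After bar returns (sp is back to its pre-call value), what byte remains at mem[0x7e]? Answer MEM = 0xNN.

prologue: push r2 → mem[0x7e]=0x57, sp=0x7e
body[0] mov  r3, r2 → r3=0x57
body[1] xor  r3, r2, r0 → r3=0x09
body[2] sub  r3, r2, r1 → r3=0x09
body[3] mov  r2, #0x43 → r2=0x43
body[4] sub  r0, r0, r4 → r0=0x3a
epilogue: pop r2=0x57, sp=0x7f
prologue pushed ['r2'] at ['0x7e']

MEM = 0x57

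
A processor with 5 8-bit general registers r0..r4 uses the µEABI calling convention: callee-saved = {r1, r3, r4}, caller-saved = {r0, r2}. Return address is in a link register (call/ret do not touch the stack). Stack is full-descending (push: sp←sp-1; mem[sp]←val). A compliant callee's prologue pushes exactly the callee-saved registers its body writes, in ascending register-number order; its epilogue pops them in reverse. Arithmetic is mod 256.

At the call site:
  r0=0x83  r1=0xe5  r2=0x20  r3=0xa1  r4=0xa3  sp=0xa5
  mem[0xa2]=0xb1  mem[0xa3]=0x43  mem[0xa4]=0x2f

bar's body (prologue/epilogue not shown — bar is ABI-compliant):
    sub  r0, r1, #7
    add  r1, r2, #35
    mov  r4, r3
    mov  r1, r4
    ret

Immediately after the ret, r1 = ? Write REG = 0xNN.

REG = 0xe5

prologue: push r1 -> mem[0xa4]=0xe5, sp=0xa4
prologue: push r4 -> mem[0xa3]=0xa3, sp=0xa3
body[0] sub  r0, r1, #7 -> r0=0xde
body[1] add  r1, r2, #35 -> r1=0x43
body[2] mov  r4, r3 -> r4=0xa1
body[3] mov  r1, r4 -> r1=0xa1
epilogue: pop r4=0xa3, sp=0xa4
epilogue: pop r1=0xe5, sp=0xa5
r1 is callee-saved -> restored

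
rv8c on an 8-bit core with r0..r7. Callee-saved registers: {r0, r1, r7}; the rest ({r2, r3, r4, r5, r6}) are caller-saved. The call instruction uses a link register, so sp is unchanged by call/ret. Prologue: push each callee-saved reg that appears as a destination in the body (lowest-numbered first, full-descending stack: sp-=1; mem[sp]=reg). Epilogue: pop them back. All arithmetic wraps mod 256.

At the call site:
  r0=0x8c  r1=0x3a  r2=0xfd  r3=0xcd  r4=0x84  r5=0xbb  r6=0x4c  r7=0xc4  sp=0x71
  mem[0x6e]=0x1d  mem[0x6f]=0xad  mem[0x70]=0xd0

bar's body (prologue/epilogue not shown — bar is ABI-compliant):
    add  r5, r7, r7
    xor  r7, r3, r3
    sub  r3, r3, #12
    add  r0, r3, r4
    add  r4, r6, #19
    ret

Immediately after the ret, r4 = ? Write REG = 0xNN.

REG = 0x5f

prologue: push r0 -> mem[0x70]=0x8c, sp=0x70
prologue: push r7 -> mem[0x6f]=0xc4, sp=0x6f
body[0] add  r5, r7, r7 -> r5=0x88
body[1] xor  r7, r3, r3 -> r7=0x00
body[2] sub  r3, r3, #12 -> r3=0xc1
body[3] add  r0, r3, r4 -> r0=0x45
body[4] add  r4, r6, #19 -> r4=0x5f
epilogue: pop r7=0xc4, sp=0x70
epilogue: pop r0=0x8c, sp=0x71
r4 is caller-saved -> body value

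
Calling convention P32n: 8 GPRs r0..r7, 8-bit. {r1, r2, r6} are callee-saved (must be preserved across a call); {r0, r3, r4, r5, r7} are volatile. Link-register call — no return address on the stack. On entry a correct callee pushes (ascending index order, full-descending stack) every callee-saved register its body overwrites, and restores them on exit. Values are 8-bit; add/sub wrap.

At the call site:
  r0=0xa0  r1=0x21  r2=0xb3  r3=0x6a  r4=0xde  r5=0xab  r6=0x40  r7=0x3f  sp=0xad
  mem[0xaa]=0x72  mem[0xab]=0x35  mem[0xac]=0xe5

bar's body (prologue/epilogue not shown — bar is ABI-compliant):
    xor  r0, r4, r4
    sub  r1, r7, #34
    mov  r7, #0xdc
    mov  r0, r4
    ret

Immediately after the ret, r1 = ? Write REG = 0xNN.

prologue: push r1 -> mem[0xac]=0x21, sp=0xac
body[0] xor  r0, r4, r4 -> r0=0x00
body[1] sub  r1, r7, #34 -> r1=0x1d
body[2] mov  r7, #0xdc -> r7=0xdc
body[3] mov  r0, r4 -> r0=0xde
epilogue: pop r1=0x21, sp=0xad
r1 is callee-saved -> restored

REG = 0x21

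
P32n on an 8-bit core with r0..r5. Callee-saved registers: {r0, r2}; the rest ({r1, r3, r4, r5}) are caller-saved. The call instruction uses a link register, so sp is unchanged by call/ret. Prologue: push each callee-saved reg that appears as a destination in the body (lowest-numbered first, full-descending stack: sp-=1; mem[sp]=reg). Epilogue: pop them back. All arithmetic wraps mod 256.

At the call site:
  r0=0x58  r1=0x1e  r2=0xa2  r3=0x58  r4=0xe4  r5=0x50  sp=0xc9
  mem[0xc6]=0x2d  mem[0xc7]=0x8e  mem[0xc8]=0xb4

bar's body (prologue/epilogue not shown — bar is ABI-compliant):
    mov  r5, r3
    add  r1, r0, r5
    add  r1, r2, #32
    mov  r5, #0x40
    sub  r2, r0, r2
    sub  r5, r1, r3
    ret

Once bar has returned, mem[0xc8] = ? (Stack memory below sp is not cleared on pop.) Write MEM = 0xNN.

MEM = 0xa2

prologue: push r2 → mem[0xc8]=0xa2, sp=0xc8
body[0] mov  r5, r3 → r5=0x58
body[1] add  r1, r0, r5 → r1=0xb0
body[2] add  r1, r2, #32 → r1=0xc2
body[3] mov  r5, #0x40 → r5=0x40
body[4] sub  r2, r0, r2 → r2=0xb6
body[5] sub  r5, r1, r3 → r5=0x6a
epilogue: pop r2=0xa2, sp=0xc9
prologue pushed ['r2'] at ['0xc8']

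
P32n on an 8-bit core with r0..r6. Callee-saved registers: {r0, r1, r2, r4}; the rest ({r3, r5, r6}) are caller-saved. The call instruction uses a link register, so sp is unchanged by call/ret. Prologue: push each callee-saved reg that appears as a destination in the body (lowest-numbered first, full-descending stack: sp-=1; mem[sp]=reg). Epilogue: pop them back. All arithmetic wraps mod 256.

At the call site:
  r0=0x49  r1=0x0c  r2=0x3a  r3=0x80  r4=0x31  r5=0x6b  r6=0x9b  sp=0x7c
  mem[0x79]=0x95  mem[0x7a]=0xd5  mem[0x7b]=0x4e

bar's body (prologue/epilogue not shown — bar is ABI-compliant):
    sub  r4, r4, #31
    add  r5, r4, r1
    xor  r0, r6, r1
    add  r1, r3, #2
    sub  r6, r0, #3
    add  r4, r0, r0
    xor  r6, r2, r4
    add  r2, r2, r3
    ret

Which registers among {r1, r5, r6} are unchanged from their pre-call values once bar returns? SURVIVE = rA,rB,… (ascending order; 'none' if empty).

prologue: push r0 -> mem[0x7b]=0x49, sp=0x7b
prologue: push r1 -> mem[0x7a]=0x0c, sp=0x7a
prologue: push r2 -> mem[0x79]=0x3a, sp=0x79
prologue: push r4 -> mem[0x78]=0x31, sp=0x78
body[0] sub  r4, r4, #31 -> r4=0x12
body[1] add  r5, r4, r1 -> r5=0x1e
body[2] xor  r0, r6, r1 -> r0=0x97
body[3] add  r1, r3, #2 -> r1=0x82
body[4] sub  r6, r0, #3 -> r6=0x94
body[5] add  r4, r0, r0 -> r4=0x2e
body[6] xor  r6, r2, r4 -> r6=0x14
body[7] add  r2, r2, r3 -> r2=0xba
epilogue: pop r4=0x31, sp=0x79
epilogue: pop r2=0x3a, sp=0x7a
epilogue: pop r1=0x0c, sp=0x7b
epilogue: pop r0=0x49, sp=0x7c
r1: callee-saved, written=True
r5: caller-saved, written=True
r6: caller-saved, written=True

SURVIVE = r1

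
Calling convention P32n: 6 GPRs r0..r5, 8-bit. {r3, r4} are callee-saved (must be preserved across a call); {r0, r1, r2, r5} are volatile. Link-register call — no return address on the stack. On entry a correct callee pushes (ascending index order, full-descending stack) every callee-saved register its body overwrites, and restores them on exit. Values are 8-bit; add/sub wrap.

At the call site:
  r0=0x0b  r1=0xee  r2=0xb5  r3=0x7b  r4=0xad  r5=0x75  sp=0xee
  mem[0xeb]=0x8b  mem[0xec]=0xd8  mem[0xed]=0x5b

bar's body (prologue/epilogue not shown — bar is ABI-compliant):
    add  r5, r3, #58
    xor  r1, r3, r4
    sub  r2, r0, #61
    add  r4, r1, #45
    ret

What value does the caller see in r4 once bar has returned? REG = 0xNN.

prologue: push r4 → mem[0xed]=0xad, sp=0xed
body[0] add  r5, r3, #58 → r5=0xb5
body[1] xor  r1, r3, r4 → r1=0xd6
body[2] sub  r2, r0, #61 → r2=0xce
body[3] add  r4, r1, #45 → r4=0x03
epilogue: pop r4=0xad, sp=0xee
r4 is callee-saved → restored

REG = 0xad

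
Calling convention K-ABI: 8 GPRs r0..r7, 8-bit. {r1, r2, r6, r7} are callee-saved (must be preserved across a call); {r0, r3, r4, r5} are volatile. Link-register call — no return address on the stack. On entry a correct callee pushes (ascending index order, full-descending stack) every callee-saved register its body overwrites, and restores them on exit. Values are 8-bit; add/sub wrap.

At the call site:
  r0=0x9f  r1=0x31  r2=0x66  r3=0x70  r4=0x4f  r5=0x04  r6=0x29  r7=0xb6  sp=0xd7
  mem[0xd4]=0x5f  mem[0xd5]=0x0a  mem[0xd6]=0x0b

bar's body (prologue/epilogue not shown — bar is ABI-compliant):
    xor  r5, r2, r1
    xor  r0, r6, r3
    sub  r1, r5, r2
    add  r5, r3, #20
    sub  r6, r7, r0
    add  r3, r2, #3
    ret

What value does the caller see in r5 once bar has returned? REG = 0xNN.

REG = 0x84

prologue: push r1 -> mem[0xd6]=0x31, sp=0xd6
prologue: push r6 -> mem[0xd5]=0x29, sp=0xd5
body[0] xor  r5, r2, r1 -> r5=0x57
body[1] xor  r0, r6, r3 -> r0=0x59
body[2] sub  r1, r5, r2 -> r1=0xf1
body[3] add  r5, r3, #20 -> r5=0x84
body[4] sub  r6, r7, r0 -> r6=0x5d
body[5] add  r3, r2, #3 -> r3=0x69
epilogue: pop r6=0x29, sp=0xd6
epilogue: pop r1=0x31, sp=0xd7
r5 is caller-saved -> body value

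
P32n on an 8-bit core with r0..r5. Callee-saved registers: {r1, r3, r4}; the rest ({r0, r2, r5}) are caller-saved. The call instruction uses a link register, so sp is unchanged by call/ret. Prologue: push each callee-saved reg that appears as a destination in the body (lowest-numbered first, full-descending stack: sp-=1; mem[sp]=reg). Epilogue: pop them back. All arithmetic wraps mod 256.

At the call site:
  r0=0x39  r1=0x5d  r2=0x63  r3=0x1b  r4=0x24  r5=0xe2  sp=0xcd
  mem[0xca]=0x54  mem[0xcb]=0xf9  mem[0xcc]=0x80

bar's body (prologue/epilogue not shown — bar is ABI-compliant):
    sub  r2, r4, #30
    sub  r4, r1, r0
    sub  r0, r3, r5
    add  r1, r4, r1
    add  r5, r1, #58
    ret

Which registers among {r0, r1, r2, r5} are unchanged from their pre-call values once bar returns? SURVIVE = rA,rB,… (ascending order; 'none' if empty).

prologue: push r1 -> mem[0xcc]=0x5d, sp=0xcc
prologue: push r4 -> mem[0xcb]=0x24, sp=0xcb
body[0] sub  r2, r4, #30 -> r2=0x06
body[1] sub  r4, r1, r0 -> r4=0x24
body[2] sub  r0, r3, r5 -> r0=0x39
body[3] add  r1, r4, r1 -> r1=0x81
body[4] add  r5, r1, #58 -> r5=0xbb
epilogue: pop r4=0x24, sp=0xcc
epilogue: pop r1=0x5d, sp=0xcd
r0: caller-saved, written=True
r1: callee-saved, written=True
r2: caller-saved, written=True
r5: caller-saved, written=True

SURVIVE = r0,r1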